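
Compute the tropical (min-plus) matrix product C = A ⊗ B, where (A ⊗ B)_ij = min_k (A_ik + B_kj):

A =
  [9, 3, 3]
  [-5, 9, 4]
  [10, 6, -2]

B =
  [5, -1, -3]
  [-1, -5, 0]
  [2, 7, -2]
A ⊗ B =
  [2, -2, 1]
  [0, -6, -8]
  [0, 1, -4]

Apply the min-plus product entry-by-entry:
  C[0][0] = min over k of (A[0][0] + B[0][0] = 9 + 5 = 14, A[0][1] + B[1][0] = 3 + -1 = 2, A[0][2] + B[2][0] = 3 + 2 = 5) = 2 (attained at k = 1)
  C[0][1] = min over k of (A[0][0] + B[0][1] = 9 + -1 = 8, A[0][1] + B[1][1] = 3 + -5 = -2, A[0][2] + B[2][1] = 3 + 7 = 10) = -2 (attained at k = 1)
  C[0][2] = min over k of (A[0][0] + B[0][2] = 9 + -3 = 6, A[0][1] + B[1][2] = 3 + 0 = 3, A[0][2] + B[2][2] = 3 + -2 = 1) = 1 (attained at k = 2)
  C[1][0] = min over k of (A[1][0] + B[0][0] = -5 + 5 = 0, A[1][1] + B[1][0] = 9 + -1 = 8, A[1][2] + B[2][0] = 4 + 2 = 6) = 0 (attained at k = 0)
  C[1][1] = min over k of (A[1][0] + B[0][1] = -5 + -1 = -6, A[1][1] + B[1][1] = 9 + -5 = 4, A[1][2] + B[2][1] = 4 + 7 = 11) = -6 (attained at k = 0)
  C[1][2] = min over k of (A[1][0] + B[0][2] = -5 + -3 = -8, A[1][1] + B[1][2] = 9 + 0 = 9, A[1][2] + B[2][2] = 4 + -2 = 2) = -8 (attained at k = 0)
  C[2][0] = min over k of (A[2][0] + B[0][0] = 10 + 5 = 15, A[2][1] + B[1][0] = 6 + -1 = 5, A[2][2] + B[2][0] = -2 + 2 = 0) = 0 (attained at k = 2)
  C[2][1] = min over k of (A[2][0] + B[0][1] = 10 + -1 = 9, A[2][1] + B[1][1] = 6 + -5 = 1, A[2][2] + B[2][1] = -2 + 7 = 5) = 1 (attained at k = 1)
  C[2][2] = min over k of (A[2][0] + B[0][2] = 10 + -3 = 7, A[2][1] + B[1][2] = 6 + 0 = 6, A[2][2] + B[2][2] = -2 + -2 = -4) = -4 (attained at k = 2)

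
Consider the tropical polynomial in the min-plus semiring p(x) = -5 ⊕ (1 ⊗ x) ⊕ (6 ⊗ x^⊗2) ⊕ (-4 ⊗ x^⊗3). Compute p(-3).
p(-3) = -13

A tropical monomial a ⊗ x^⊗i evaluates to a + i · x. Evaluating each term at x = -3:
  Term 0 contributes -5 + 0 · -3 = -5
  Term 1 contributes 1 + 1 · -3 = -2
  Term 2 contributes 6 + 2 · -3 = 0
  Term 3 contributes -4 + 3 · -3 = -13
p(-3) = ⊕ of these = min[-5, -2, 0, -13] = -13.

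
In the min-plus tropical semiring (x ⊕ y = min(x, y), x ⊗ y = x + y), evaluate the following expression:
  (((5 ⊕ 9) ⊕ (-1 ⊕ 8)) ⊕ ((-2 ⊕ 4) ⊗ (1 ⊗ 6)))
(((5 ⊕ 9) ⊕ (-1 ⊕ 8)) ⊕ ((-2 ⊕ 4) ⊗ (1 ⊗ 6))) = -1

Expand innermost to outermost. Recall ⊕ takes the minimum of its arguments and ⊗ takes their sum. Working out the expression (((5 ⊕ 9) ⊕ (-1 ⊕ 8)) ⊕ ((-2 ⊕ 4) ⊗ (1 ⊗ 6))) gives -1.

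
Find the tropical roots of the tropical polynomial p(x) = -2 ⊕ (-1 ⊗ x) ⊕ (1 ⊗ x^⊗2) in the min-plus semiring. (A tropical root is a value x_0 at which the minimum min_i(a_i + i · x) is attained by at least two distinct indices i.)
Roots: {-2, -1}

Each tropical root is a break point of the lower envelope of the lines y = a_i + i · x (there are 3 lines, with slopes 0, 1, ..., 2). Only the lines that attain the minimum somewhere contribute to roots; other lines are dominated. Here the surviving (envelope) indices are i = 2, i = 1, i = 0.
Intersections between consecutive envelope lines give the roots: for adjacent envelope indices i < j the intersection is x = (a_i − a_j) / (j − i). Reading off the sorted break points: {-2, -1}.
Verification: at each break x_0, at least two indices attain the minimum of min_i(a_i + i · x_0).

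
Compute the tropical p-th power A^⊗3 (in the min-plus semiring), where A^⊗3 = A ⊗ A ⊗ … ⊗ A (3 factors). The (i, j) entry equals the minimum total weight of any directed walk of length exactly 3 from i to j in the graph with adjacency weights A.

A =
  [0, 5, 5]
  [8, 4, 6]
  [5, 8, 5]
A^⊗3 =
  [0, 5, 5]
  [8, 12, 13]
  [5, 10, 10]

Each entry (A^⊗3)_ij equals the minimum over all length-3 walks i = v_0 → v_1 → … → v_3 = j of Σ_t A[v_t][v_{t+1}]. For example, for (i, j) = (0, 2) we minimise over 9 possible intermediate vertex sequences; the minimum is 5, attained along the walk 0 → 0 → 0 → 2.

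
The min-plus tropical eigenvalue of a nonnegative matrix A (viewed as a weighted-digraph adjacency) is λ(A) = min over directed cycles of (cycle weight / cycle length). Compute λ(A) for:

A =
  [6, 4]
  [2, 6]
λ(A) = 3

Enumerate directed cycles and compute their means (weight / length). Sample:
  cycle 0 → 0: weight = 6, length = 1, mean = 6/1 ≈ 6.000
  cycle 1 → 1: weight = 6, length = 1, mean = 6/1 ≈ 6.000
  cycle 0 → 1 → 0: weight = 6, length = 2, mean = 6/2 ≈ 3.000
  cycle 1 → 0 → 1: weight = 6, length = 2, mean = 6/2 ≈ 3.000
Minimum mean = 3.000, attained e.g. along the cycle 0 → 1 → 0 with weight 6 and length 2. So λ(A) = 6/2 = 3.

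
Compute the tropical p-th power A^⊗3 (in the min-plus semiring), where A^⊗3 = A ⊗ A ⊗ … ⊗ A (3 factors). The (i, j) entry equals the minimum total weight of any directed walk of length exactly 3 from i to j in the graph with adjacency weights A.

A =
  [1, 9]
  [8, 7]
A^⊗3 =
  [3, 11]
  [10, 18]

Each entry (A^⊗3)_ij equals the minimum over all length-3 walks i = v_0 → v_1 → … → v_3 = j of Σ_t A[v_t][v_{t+1}]. For example, for (i, j) = (0, 1) we minimise over 4 possible intermediate vertex sequences; the minimum is 11, attained along the walk 0 → 0 → 0 → 1.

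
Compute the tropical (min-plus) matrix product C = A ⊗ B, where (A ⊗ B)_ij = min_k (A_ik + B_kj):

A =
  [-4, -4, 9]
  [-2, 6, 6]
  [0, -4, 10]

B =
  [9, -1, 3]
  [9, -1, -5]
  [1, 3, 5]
A ⊗ B =
  [5, -5, -9]
  [7, -3, 1]
  [5, -5, -9]

Apply the min-plus product entry-by-entry:
  C[0][0] = min over k of (A[0][0] + B[0][0] = -4 + 9 = 5, A[0][1] + B[1][0] = -4 + 9 = 5, A[0][2] + B[2][0] = 9 + 1 = 10) = 5 (attained at k = 0)
  C[0][1] = min over k of (A[0][0] + B[0][1] = -4 + -1 = -5, A[0][1] + B[1][1] = -4 + -1 = -5, A[0][2] + B[2][1] = 9 + 3 = 12) = -5 (attained at k = 0)
  C[0][2] = min over k of (A[0][0] + B[0][2] = -4 + 3 = -1, A[0][1] + B[1][2] = -4 + -5 = -9, A[0][2] + B[2][2] = 9 + 5 = 14) = -9 (attained at k = 1)
  C[1][0] = min over k of (A[1][0] + B[0][0] = -2 + 9 = 7, A[1][1] + B[1][0] = 6 + 9 = 15, A[1][2] + B[2][0] = 6 + 1 = 7) = 7 (attained at k = 0)
  C[1][1] = min over k of (A[1][0] + B[0][1] = -2 + -1 = -3, A[1][1] + B[1][1] = 6 + -1 = 5, A[1][2] + B[2][1] = 6 + 3 = 9) = -3 (attained at k = 0)
  C[1][2] = min over k of (A[1][0] + B[0][2] = -2 + 3 = 1, A[1][1] + B[1][2] = 6 + -5 = 1, A[1][2] + B[2][2] = 6 + 5 = 11) = 1 (attained at k = 0)
  C[2][0] = min over k of (A[2][0] + B[0][0] = 0 + 9 = 9, A[2][1] + B[1][0] = -4 + 9 = 5, A[2][2] + B[2][0] = 10 + 1 = 11) = 5 (attained at k = 1)
  C[2][1] = min over k of (A[2][0] + B[0][1] = 0 + -1 = -1, A[2][1] + B[1][1] = -4 + -1 = -5, A[2][2] + B[2][1] = 10 + 3 = 13) = -5 (attained at k = 1)
  C[2][2] = min over k of (A[2][0] + B[0][2] = 0 + 3 = 3, A[2][1] + B[1][2] = -4 + -5 = -9, A[2][2] + B[2][2] = 10 + 5 = 15) = -9 (attained at k = 1)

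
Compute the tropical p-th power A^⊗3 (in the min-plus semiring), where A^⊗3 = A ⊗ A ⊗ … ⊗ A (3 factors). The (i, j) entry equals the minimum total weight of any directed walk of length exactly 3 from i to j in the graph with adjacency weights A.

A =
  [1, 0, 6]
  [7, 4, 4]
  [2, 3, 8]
A^⊗3 =
  [3, 2, 5]
  [7, 6, 11]
  [4, 3, 6]

Each entry (A^⊗3)_ij equals the minimum over all length-3 walks i = v_0 → v_1 → … → v_3 = j of Σ_t A[v_t][v_{t+1}]. For example, for (i, j) = (0, 2) we minimise over 9 possible intermediate vertex sequences; the minimum is 5, attained along the walk 0 → 0 → 1 → 2.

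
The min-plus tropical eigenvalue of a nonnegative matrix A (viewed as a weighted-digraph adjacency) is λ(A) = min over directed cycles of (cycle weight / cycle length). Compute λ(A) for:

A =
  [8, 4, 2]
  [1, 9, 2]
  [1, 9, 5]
λ(A) = 3/2

Enumerate directed cycles and compute their means (weight / length). Sample:
  cycle 0 → 0: weight = 8, length = 1, mean = 8/1 ≈ 8.000
  cycle 1 → 1: weight = 9, length = 1, mean = 9/1 ≈ 9.000
  cycle 2 → 2: weight = 5, length = 1, mean = 5/1 ≈ 5.000
  cycle 0 → 1 → 0: weight = 5, length = 2, mean = 5/2 ≈ 2.500
  cycle 0 → 2 → 0: weight = 3, length = 2, mean = 3/2 ≈ 1.500
  cycle 1 → 0 → 1: weight = 5, length = 2, mean = 5/2 ≈ 2.500
Minimum mean = 1.500, attained e.g. along the cycle 0 → 2 → 0 with weight 3 and length 2. So λ(A) = 3/2 = 3/2.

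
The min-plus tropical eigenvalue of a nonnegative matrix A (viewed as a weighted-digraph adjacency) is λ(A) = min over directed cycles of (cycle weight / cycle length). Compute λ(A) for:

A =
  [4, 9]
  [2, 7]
λ(A) = 4

Enumerate directed cycles and compute their means (weight / length). Sample:
  cycle 0 → 0: weight = 4, length = 1, mean = 4/1 ≈ 4.000
  cycle 1 → 1: weight = 7, length = 1, mean = 7/1 ≈ 7.000
  cycle 0 → 1 → 0: weight = 11, length = 2, mean = 11/2 ≈ 5.500
  cycle 1 → 0 → 1: weight = 11, length = 2, mean = 11/2 ≈ 5.500
Minimum mean = 4.000, attained e.g. along the cycle 0 → 0 with weight 4 and length 1. So λ(A) = 4/1 = 4.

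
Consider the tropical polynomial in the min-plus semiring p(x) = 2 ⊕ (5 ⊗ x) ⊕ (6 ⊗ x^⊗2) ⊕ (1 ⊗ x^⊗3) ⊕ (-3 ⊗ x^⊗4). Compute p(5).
p(5) = 2

A tropical monomial a ⊗ x^⊗i evaluates to a + i · x. Evaluating each term at x = 5:
  Term 0 contributes 2 + 0 · 5 = 2
  Term 1 contributes 5 + 1 · 5 = 10
  Term 2 contributes 6 + 2 · 5 = 16
  Term 3 contributes 1 + 3 · 5 = 16
  Term 4 contributes -3 + 4 · 5 = 17
p(5) = ⊕ of these = min[2, 10, 16, 16, 17] = 2.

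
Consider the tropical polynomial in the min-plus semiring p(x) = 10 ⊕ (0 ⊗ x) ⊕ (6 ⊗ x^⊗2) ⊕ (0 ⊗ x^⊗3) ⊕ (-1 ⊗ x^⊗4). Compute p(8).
p(8) = 8

A tropical monomial a ⊗ x^⊗i evaluates to a + i · x. Evaluating each term at x = 8:
  Term 0 contributes 10 + 0 · 8 = 10
  Term 1 contributes 0 + 1 · 8 = 8
  Term 2 contributes 6 + 2 · 8 = 22
  Term 3 contributes 0 + 3 · 8 = 24
  Term 4 contributes -1 + 4 · 8 = 31
p(8) = ⊕ of these = min[10, 8, 22, 24, 31] = 8.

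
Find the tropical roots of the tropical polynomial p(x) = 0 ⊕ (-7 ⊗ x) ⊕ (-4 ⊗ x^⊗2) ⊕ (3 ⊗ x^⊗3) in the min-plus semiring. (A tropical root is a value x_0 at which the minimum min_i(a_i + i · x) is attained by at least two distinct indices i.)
Roots: {-7, -3, 7}

Each tropical root is a break point of the lower envelope of the lines y = a_i + i · x (there are 4 lines, with slopes 0, 1, ..., 3). Only the lines that attain the minimum somewhere contribute to roots; other lines are dominated. Here the surviving (envelope) indices are i = 3, i = 2, i = 1, i = 0.
Intersections between consecutive envelope lines give the roots: for adjacent envelope indices i < j the intersection is x = (a_i − a_j) / (j − i). Reading off the sorted break points: {-7, -3, 7}.
Verification: at each break x_0, at least two indices attain the minimum of min_i(a_i + i · x_0).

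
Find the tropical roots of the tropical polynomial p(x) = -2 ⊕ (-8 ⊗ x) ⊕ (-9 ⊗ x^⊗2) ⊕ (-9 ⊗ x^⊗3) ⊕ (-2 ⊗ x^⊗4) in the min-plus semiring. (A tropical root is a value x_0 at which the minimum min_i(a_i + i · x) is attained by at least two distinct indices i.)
Roots: {-7, 0, 1, 6}

Each tropical root is a break point of the lower envelope of the lines y = a_i + i · x (there are 5 lines, with slopes 0, 1, ..., 4). Only the lines that attain the minimum somewhere contribute to roots; other lines are dominated. Here the surviving (envelope) indices are i = 4, i = 3, i = 2, i = 1, i = 0.
Intersections between consecutive envelope lines give the roots: for adjacent envelope indices i < j the intersection is x = (a_i − a_j) / (j − i). Reading off the sorted break points: {-7, 0, 1, 6}.
Verification: at each break x_0, at least two indices attain the minimum of min_i(a_i + i · x_0).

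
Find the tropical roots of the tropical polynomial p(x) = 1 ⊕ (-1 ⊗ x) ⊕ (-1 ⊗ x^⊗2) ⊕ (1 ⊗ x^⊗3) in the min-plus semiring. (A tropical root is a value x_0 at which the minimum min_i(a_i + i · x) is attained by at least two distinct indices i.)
Roots: {-2, 0, 2}

Each tropical root is a break point of the lower envelope of the lines y = a_i + i · x (there are 4 lines, with slopes 0, 1, ..., 3). Only the lines that attain the minimum somewhere contribute to roots; other lines are dominated. Here the surviving (envelope) indices are i = 3, i = 2, i = 1, i = 0.
Intersections between consecutive envelope lines give the roots: for adjacent envelope indices i < j the intersection is x = (a_i − a_j) / (j − i). Reading off the sorted break points: {-2, 0, 2}.
Verification: at each break x_0, at least two indices attain the minimum of min_i(a_i + i · x_0).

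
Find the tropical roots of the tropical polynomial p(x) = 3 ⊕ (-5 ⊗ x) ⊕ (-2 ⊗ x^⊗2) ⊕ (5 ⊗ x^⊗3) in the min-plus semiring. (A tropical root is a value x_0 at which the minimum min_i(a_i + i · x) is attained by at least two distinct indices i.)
Roots: {-7, -3, 8}

Each tropical root is a break point of the lower envelope of the lines y = a_i + i · x (there are 4 lines, with slopes 0, 1, ..., 3). Only the lines that attain the minimum somewhere contribute to roots; other lines are dominated. Here the surviving (envelope) indices are i = 3, i = 2, i = 1, i = 0.
Intersections between consecutive envelope lines give the roots: for adjacent envelope indices i < j the intersection is x = (a_i − a_j) / (j − i). Reading off the sorted break points: {-7, -3, 8}.
Verification: at each break x_0, at least two indices attain the minimum of min_i(a_i + i · x_0).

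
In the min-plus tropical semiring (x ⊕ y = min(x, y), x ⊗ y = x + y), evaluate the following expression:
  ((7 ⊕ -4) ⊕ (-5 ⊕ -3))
((7 ⊕ -4) ⊕ (-5 ⊕ -3)) = -5

Expand innermost to outermost. Recall ⊕ takes the minimum of its arguments and ⊗ takes their sum. Working out the expression ((7 ⊕ -4) ⊕ (-5 ⊕ -3)) gives -5.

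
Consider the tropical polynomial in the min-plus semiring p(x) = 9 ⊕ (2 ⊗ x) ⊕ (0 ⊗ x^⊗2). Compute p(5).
p(5) = 7

A tropical monomial a ⊗ x^⊗i evaluates to a + i · x. Evaluating each term at x = 5:
  Term 0 contributes 9 + 0 · 5 = 9
  Term 1 contributes 2 + 1 · 5 = 7
  Term 2 contributes 0 + 2 · 5 = 10
p(5) = ⊕ of these = min[9, 7, 10] = 7.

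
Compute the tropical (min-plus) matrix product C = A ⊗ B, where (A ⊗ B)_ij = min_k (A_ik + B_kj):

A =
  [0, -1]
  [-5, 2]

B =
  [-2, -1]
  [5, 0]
A ⊗ B =
  [-2, -1]
  [-7, -6]

Apply the min-plus product entry-by-entry:
  C[0][0] = min over k of (A[0][0] + B[0][0] = 0 + -2 = -2, A[0][1] + B[1][0] = -1 + 5 = 4) = -2 (attained at k = 0)
  C[0][1] = min over k of (A[0][0] + B[0][1] = 0 + -1 = -1, A[0][1] + B[1][1] = -1 + 0 = -1) = -1 (attained at k = 0)
  C[1][0] = min over k of (A[1][0] + B[0][0] = -5 + -2 = -7, A[1][1] + B[1][0] = 2 + 5 = 7) = -7 (attained at k = 0)
  C[1][1] = min over k of (A[1][0] + B[0][1] = -5 + -1 = -6, A[1][1] + B[1][1] = 2 + 0 = 2) = -6 (attained at k = 0)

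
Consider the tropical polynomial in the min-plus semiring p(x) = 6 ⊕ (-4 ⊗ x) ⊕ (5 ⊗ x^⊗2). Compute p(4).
p(4) = 0

A tropical monomial a ⊗ x^⊗i evaluates to a + i · x. Evaluating each term at x = 4:
  Term 0 contributes 6 + 0 · 4 = 6
  Term 1 contributes -4 + 1 · 4 = 0
  Term 2 contributes 5 + 2 · 4 = 13
p(4) = ⊕ of these = min[6, 0, 13] = 0.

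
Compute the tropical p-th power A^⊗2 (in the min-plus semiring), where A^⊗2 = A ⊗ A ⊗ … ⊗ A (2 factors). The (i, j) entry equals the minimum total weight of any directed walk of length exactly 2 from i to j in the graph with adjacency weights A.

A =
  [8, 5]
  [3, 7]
A^⊗2 =
  [8, 12]
  [10, 8]

Each entry (A^⊗2)_ij equals the minimum over all length-2 walks i = v_0 → v_1 → … → v_2 = j of Σ_t A[v_t][v_{t+1}]. For example, for (i, j) = (0, 1) we minimise over 2 possible intermediate vertex sequences; the minimum is 12, attained along the walk 0 → 1 → 1.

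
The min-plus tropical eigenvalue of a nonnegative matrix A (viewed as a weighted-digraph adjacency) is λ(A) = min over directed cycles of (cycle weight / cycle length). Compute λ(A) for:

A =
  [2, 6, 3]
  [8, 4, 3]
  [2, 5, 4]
λ(A) = 2

Enumerate directed cycles and compute their means (weight / length). Sample:
  cycle 0 → 0: weight = 2, length = 1, mean = 2/1 ≈ 2.000
  cycle 1 → 1: weight = 4, length = 1, mean = 4/1 ≈ 4.000
  cycle 2 → 2: weight = 4, length = 1, mean = 4/1 ≈ 4.000
  cycle 0 → 1 → 0: weight = 14, length = 2, mean = 14/2 ≈ 7.000
  cycle 0 → 2 → 0: weight = 5, length = 2, mean = 5/2 ≈ 2.500
  cycle 1 → 0 → 1: weight = 14, length = 2, mean = 14/2 ≈ 7.000
Minimum mean = 2.000, attained e.g. along the cycle 0 → 0 with weight 2 and length 1. So λ(A) = 2/1 = 2.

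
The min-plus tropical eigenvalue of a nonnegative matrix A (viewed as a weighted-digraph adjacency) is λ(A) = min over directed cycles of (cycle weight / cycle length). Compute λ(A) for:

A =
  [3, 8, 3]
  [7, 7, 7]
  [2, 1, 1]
λ(A) = 1

Enumerate directed cycles and compute their means (weight / length). Sample:
  cycle 0 → 0: weight = 3, length = 1, mean = 3/1 ≈ 3.000
  cycle 1 → 1: weight = 7, length = 1, mean = 7/1 ≈ 7.000
  cycle 2 → 2: weight = 1, length = 1, mean = 1/1 ≈ 1.000
  cycle 0 → 1 → 0: weight = 15, length = 2, mean = 15/2 ≈ 7.500
  cycle 0 → 2 → 0: weight = 5, length = 2, mean = 5/2 ≈ 2.500
  cycle 1 → 0 → 1: weight = 15, length = 2, mean = 15/2 ≈ 7.500
Minimum mean = 1.000, attained e.g. along the cycle 2 → 2 with weight 1 and length 1. So λ(A) = 1/1 = 1.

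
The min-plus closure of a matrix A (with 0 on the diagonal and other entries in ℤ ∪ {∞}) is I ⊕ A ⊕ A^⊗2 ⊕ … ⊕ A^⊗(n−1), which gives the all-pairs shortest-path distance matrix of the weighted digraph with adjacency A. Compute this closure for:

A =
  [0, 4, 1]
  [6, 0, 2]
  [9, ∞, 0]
Closure =
  [0, 4, 1]
  [6, 0, 2]
  [9, 13, 0]

This is the Floyd-Warshall all-pairs shortest-path computation. For each intermediate vertex k = 0, 1, …, 2, update dist[i][j] ← min(dist[i][j], dist[i][k] + dist[k][j]). The final matrix gives, for each (i, j), the minimum total weight of any directed path from i to j (possibly empty when i = j).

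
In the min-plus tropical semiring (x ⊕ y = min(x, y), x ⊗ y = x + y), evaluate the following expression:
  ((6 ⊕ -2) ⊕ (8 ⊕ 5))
((6 ⊕ -2) ⊕ (8 ⊕ 5)) = -2

Expand innermost to outermost. Recall ⊕ takes the minimum of its arguments and ⊗ takes their sum. Working out the expression ((6 ⊕ -2) ⊕ (8 ⊕ 5)) gives -2.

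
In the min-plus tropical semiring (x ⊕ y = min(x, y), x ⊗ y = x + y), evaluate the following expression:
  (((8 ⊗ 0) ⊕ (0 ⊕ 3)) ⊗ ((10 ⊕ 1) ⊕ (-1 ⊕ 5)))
(((8 ⊗ 0) ⊕ (0 ⊕ 3)) ⊗ ((10 ⊕ 1) ⊕ (-1 ⊕ 5))) = -1

Expand innermost to outermost. Recall ⊕ takes the minimum of its arguments and ⊗ takes their sum. Working out the expression (((8 ⊗ 0) ⊕ (0 ⊕ 3)) ⊗ ((10 ⊕ 1) ⊕ (-1 ⊕ 5))) gives -1.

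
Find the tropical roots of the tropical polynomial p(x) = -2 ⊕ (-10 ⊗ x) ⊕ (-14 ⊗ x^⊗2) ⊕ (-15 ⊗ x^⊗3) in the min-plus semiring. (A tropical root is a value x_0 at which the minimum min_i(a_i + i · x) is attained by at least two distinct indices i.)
Roots: {1, 4, 8}

Each tropical root is a break point of the lower envelope of the lines y = a_i + i · x (there are 4 lines, with slopes 0, 1, ..., 3). Only the lines that attain the minimum somewhere contribute to roots; other lines are dominated. Here the surviving (envelope) indices are i = 3, i = 2, i = 1, i = 0.
Intersections between consecutive envelope lines give the roots: for adjacent envelope indices i < j the intersection is x = (a_i − a_j) / (j − i). Reading off the sorted break points: {1, 4, 8}.
Verification: at each break x_0, at least two indices attain the minimum of min_i(a_i + i · x_0).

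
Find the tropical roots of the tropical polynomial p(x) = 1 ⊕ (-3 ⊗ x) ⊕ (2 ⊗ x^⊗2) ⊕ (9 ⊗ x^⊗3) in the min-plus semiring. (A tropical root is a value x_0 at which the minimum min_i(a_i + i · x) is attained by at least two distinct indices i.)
Roots: {-7, -5, 4}

Each tropical root is a break point of the lower envelope of the lines y = a_i + i · x (there are 4 lines, with slopes 0, 1, ..., 3). Only the lines that attain the minimum somewhere contribute to roots; other lines are dominated. Here the surviving (envelope) indices are i = 3, i = 2, i = 1, i = 0.
Intersections between consecutive envelope lines give the roots: for adjacent envelope indices i < j the intersection is x = (a_i − a_j) / (j − i). Reading off the sorted break points: {-7, -5, 4}.
Verification: at each break x_0, at least two indices attain the minimum of min_i(a_i + i · x_0).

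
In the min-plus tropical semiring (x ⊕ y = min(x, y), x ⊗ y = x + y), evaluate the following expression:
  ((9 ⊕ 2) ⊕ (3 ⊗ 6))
((9 ⊕ 2) ⊕ (3 ⊗ 6)) = 2

Expand innermost to outermost. Recall ⊕ takes the minimum of its arguments and ⊗ takes their sum. Working out the expression ((9 ⊕ 2) ⊕ (3 ⊗ 6)) gives 2.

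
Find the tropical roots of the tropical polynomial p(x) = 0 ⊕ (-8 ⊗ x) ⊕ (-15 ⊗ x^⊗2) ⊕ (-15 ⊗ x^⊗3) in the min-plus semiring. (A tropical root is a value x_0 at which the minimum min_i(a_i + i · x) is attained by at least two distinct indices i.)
Roots: {0, 7, 8}

Each tropical root is a break point of the lower envelope of the lines y = a_i + i · x (there are 4 lines, with slopes 0, 1, ..., 3). Only the lines that attain the minimum somewhere contribute to roots; other lines are dominated. Here the surviving (envelope) indices are i = 3, i = 2, i = 1, i = 0.
Intersections between consecutive envelope lines give the roots: for adjacent envelope indices i < j the intersection is x = (a_i − a_j) / (j − i). Reading off the sorted break points: {0, 7, 8}.
Verification: at each break x_0, at least two indices attain the minimum of min_i(a_i + i · x_0).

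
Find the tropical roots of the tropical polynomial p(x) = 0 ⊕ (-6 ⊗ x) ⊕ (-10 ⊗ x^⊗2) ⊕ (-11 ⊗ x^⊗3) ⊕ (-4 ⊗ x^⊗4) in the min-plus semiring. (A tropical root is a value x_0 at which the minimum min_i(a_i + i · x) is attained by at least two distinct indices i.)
Roots: {-7, 1, 4, 6}

Each tropical root is a break point of the lower envelope of the lines y = a_i + i · x (there are 5 lines, with slopes 0, 1, ..., 4). Only the lines that attain the minimum somewhere contribute to roots; other lines are dominated. Here the surviving (envelope) indices are i = 4, i = 3, i = 2, i = 1, i = 0.
Intersections between consecutive envelope lines give the roots: for adjacent envelope indices i < j the intersection is x = (a_i − a_j) / (j − i). Reading off the sorted break points: {-7, 1, 4, 6}.
Verification: at each break x_0, at least two indices attain the minimum of min_i(a_i + i · x_0).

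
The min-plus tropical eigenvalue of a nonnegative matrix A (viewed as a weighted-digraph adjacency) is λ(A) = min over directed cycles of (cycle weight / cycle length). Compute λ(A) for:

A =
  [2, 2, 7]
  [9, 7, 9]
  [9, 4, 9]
λ(A) = 2

Enumerate directed cycles and compute their means (weight / length). Sample:
  cycle 0 → 0: weight = 2, length = 1, mean = 2/1 ≈ 2.000
  cycle 1 → 1: weight = 7, length = 1, mean = 7/1 ≈ 7.000
  cycle 2 → 2: weight = 9, length = 1, mean = 9/1 ≈ 9.000
  cycle 0 → 1 → 0: weight = 11, length = 2, mean = 11/2 ≈ 5.500
  cycle 0 → 2 → 0: weight = 16, length = 2, mean = 16/2 ≈ 8.000
  cycle 1 → 0 → 1: weight = 11, length = 2, mean = 11/2 ≈ 5.500
Minimum mean = 2.000, attained e.g. along the cycle 0 → 0 with weight 2 and length 1. So λ(A) = 2/1 = 2.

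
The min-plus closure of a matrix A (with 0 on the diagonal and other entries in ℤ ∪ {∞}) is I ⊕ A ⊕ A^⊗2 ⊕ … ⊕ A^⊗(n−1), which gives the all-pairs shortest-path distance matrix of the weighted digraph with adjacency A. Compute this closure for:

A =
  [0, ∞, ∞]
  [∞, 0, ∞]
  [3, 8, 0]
Closure =
  [0, ∞, ∞]
  [∞, 0, ∞]
  [3, 8, 0]

This is the Floyd-Warshall all-pairs shortest-path computation. For each intermediate vertex k = 0, 1, …, 2, update dist[i][j] ← min(dist[i][j], dist[i][k] + dist[k][j]). The final matrix gives, for each (i, j), the minimum total weight of any directed path from i to j (possibly empty when i = j).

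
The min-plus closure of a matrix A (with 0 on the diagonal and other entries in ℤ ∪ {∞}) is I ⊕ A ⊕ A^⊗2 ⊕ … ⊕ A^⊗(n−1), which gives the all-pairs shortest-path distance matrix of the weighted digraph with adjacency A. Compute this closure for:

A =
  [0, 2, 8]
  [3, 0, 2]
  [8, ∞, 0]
Closure =
  [0, 2, 4]
  [3, 0, 2]
  [8, 10, 0]

This is the Floyd-Warshall all-pairs shortest-path computation. For each intermediate vertex k = 0, 1, …, 2, update dist[i][j] ← min(dist[i][j], dist[i][k] + dist[k][j]). The final matrix gives, for each (i, j), the minimum total weight of any directed path from i to j (possibly empty when i = j).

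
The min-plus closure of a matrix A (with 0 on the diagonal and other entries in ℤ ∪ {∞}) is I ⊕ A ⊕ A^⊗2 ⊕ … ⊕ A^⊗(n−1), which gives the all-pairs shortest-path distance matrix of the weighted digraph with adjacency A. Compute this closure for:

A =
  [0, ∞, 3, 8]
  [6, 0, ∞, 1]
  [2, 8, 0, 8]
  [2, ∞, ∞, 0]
Closure =
  [0, 11, 3, 8]
  [3, 0, 6, 1]
  [2, 8, 0, 8]
  [2, 13, 5, 0]

This is the Floyd-Warshall all-pairs shortest-path computation. For each intermediate vertex k = 0, 1, …, 3, update dist[i][j] ← min(dist[i][j], dist[i][k] + dist[k][j]). The final matrix gives, for each (i, j), the minimum total weight of any directed path from i to j (possibly empty when i = j).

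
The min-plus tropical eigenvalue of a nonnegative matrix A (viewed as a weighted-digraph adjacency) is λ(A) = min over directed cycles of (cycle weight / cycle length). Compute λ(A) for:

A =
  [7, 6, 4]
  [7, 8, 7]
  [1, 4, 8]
λ(A) = 5/2

Enumerate directed cycles and compute their means (weight / length). Sample:
  cycle 0 → 0: weight = 7, length = 1, mean = 7/1 ≈ 7.000
  cycle 1 → 1: weight = 8, length = 1, mean = 8/1 ≈ 8.000
  cycle 2 → 2: weight = 8, length = 1, mean = 8/1 ≈ 8.000
  cycle 0 → 1 → 0: weight = 13, length = 2, mean = 13/2 ≈ 6.500
  cycle 0 → 2 → 0: weight = 5, length = 2, mean = 5/2 ≈ 2.500
  cycle 1 → 0 → 1: weight = 13, length = 2, mean = 13/2 ≈ 6.500
Minimum mean = 2.500, attained e.g. along the cycle 0 → 2 → 0 with weight 5 and length 2. So λ(A) = 5/2 = 5/2.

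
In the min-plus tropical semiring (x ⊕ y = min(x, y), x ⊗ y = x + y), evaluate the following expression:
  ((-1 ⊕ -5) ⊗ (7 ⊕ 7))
((-1 ⊕ -5) ⊗ (7 ⊕ 7)) = 2

Expand innermost to outermost. Recall ⊕ takes the minimum of its arguments and ⊗ takes their sum. Working out the expression ((-1 ⊕ -5) ⊗ (7 ⊕ 7)) gives 2.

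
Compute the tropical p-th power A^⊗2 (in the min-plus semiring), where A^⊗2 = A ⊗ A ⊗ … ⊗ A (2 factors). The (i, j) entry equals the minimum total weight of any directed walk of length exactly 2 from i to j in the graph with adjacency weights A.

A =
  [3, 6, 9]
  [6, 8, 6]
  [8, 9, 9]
A^⊗2 =
  [6, 9, 12]
  [9, 12, 14]
  [11, 14, 15]

Each entry (A^⊗2)_ij equals the minimum over all length-2 walks i = v_0 → v_1 → … → v_2 = j of Σ_t A[v_t][v_{t+1}]. For example, for (i, j) = (0, 2) we minimise over 3 possible intermediate vertex sequences; the minimum is 12, attained along the walk 0 → 0 → 2.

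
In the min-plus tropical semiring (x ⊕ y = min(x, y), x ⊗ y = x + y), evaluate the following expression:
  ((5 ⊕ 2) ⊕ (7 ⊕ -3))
((5 ⊕ 2) ⊕ (7 ⊕ -3)) = -3

Expand innermost to outermost. Recall ⊕ takes the minimum of its arguments and ⊗ takes their sum. Working out the expression ((5 ⊕ 2) ⊕ (7 ⊕ -3)) gives -3.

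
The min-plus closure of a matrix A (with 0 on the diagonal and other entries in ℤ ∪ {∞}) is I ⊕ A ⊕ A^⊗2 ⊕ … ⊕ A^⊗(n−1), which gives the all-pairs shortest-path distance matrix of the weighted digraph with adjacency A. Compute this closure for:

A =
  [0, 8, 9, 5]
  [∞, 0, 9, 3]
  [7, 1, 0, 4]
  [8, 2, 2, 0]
Closure =
  [0, 7, 7, 5]
  [11, 0, 5, 3]
  [7, 1, 0, 4]
  [8, 2, 2, 0]

This is the Floyd-Warshall all-pairs shortest-path computation. For each intermediate vertex k = 0, 1, …, 3, update dist[i][j] ← min(dist[i][j], dist[i][k] + dist[k][j]). The final matrix gives, for each (i, j), the minimum total weight of any directed path from i to j (possibly empty when i = j).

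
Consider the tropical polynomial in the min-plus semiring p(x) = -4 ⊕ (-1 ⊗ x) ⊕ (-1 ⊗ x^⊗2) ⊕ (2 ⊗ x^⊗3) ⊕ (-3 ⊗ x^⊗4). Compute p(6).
p(6) = -4

A tropical monomial a ⊗ x^⊗i evaluates to a + i · x. Evaluating each term at x = 6:
  Term 0 contributes -4 + 0 · 6 = -4
  Term 1 contributes -1 + 1 · 6 = 5
  Term 2 contributes -1 + 2 · 6 = 11
  Term 3 contributes 2 + 3 · 6 = 20
  Term 4 contributes -3 + 4 · 6 = 21
p(6) = ⊕ of these = min[-4, 5, 11, 20, 21] = -4.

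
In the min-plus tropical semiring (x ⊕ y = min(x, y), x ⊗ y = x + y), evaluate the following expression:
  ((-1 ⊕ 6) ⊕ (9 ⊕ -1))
((-1 ⊕ 6) ⊕ (9 ⊕ -1)) = -1

Expand innermost to outermost. Recall ⊕ takes the minimum of its arguments and ⊗ takes their sum. Working out the expression ((-1 ⊕ 6) ⊕ (9 ⊕ -1)) gives -1.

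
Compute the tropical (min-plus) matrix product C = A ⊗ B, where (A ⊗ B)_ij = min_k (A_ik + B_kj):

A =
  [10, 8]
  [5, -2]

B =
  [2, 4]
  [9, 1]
A ⊗ B =
  [12, 9]
  [7, -1]

Apply the min-plus product entry-by-entry:
  C[0][0] = min over k of (A[0][0] + B[0][0] = 10 + 2 = 12, A[0][1] + B[1][0] = 8 + 9 = 17) = 12 (attained at k = 0)
  C[0][1] = min over k of (A[0][0] + B[0][1] = 10 + 4 = 14, A[0][1] + B[1][1] = 8 + 1 = 9) = 9 (attained at k = 1)
  C[1][0] = min over k of (A[1][0] + B[0][0] = 5 + 2 = 7, A[1][1] + B[1][0] = -2 + 9 = 7) = 7 (attained at k = 0)
  C[1][1] = min over k of (A[1][0] + B[0][1] = 5 + 4 = 9, A[1][1] + B[1][1] = -2 + 1 = -1) = -1 (attained at k = 1)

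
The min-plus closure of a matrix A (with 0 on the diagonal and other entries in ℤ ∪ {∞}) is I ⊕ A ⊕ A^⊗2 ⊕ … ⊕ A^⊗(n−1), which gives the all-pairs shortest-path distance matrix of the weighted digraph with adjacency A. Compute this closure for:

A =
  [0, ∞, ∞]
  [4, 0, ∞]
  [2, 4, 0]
Closure =
  [0, ∞, ∞]
  [4, 0, ∞]
  [2, 4, 0]

This is the Floyd-Warshall all-pairs shortest-path computation. For each intermediate vertex k = 0, 1, …, 2, update dist[i][j] ← min(dist[i][j], dist[i][k] + dist[k][j]). The final matrix gives, for each (i, j), the minimum total weight of any directed path from i to j (possibly empty when i = j).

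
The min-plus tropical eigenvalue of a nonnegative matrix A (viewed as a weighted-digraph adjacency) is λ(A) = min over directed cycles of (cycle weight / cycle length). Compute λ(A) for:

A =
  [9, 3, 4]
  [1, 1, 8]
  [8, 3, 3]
λ(A) = 1

Enumerate directed cycles and compute their means (weight / length). Sample:
  cycle 0 → 0: weight = 9, length = 1, mean = 9/1 ≈ 9.000
  cycle 1 → 1: weight = 1, length = 1, mean = 1/1 ≈ 1.000
  cycle 2 → 2: weight = 3, length = 1, mean = 3/1 ≈ 3.000
  cycle 0 → 1 → 0: weight = 4, length = 2, mean = 4/2 ≈ 2.000
  cycle 0 → 2 → 0: weight = 12, length = 2, mean = 12/2 ≈ 6.000
  cycle 1 → 0 → 1: weight = 4, length = 2, mean = 4/2 ≈ 2.000
Minimum mean = 1.000, attained e.g. along the cycle 1 → 1 with weight 1 and length 1. So λ(A) = 1/1 = 1.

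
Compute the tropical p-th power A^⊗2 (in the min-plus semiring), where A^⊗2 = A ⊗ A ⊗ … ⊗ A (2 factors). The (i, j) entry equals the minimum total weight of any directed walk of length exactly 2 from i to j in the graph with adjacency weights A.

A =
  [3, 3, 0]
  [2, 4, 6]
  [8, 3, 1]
A^⊗2 =
  [5, 3, 1]
  [5, 5, 2]
  [5, 4, 2]

Each entry (A^⊗2)_ij equals the minimum over all length-2 walks i = v_0 → v_1 → … → v_2 = j of Σ_t A[v_t][v_{t+1}]. For example, for (i, j) = (0, 2) we minimise over 3 possible intermediate vertex sequences; the minimum is 1, attained along the walk 0 → 2 → 2.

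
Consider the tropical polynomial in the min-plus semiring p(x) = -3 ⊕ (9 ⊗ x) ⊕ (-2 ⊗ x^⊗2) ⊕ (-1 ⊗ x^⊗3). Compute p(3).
p(3) = -3

A tropical monomial a ⊗ x^⊗i evaluates to a + i · x. Evaluating each term at x = 3:
  Term 0 contributes -3 + 0 · 3 = -3
  Term 1 contributes 9 + 1 · 3 = 12
  Term 2 contributes -2 + 2 · 3 = 4
  Term 3 contributes -1 + 3 · 3 = 8
p(3) = ⊕ of these = min[-3, 12, 4, 8] = -3.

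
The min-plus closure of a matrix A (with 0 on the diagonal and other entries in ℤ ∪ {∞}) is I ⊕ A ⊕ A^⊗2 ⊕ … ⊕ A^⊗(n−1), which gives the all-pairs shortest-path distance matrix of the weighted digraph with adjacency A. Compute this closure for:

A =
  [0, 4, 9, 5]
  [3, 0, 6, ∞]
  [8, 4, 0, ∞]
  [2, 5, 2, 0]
Closure =
  [0, 4, 7, 5]
  [3, 0, 6, 8]
  [7, 4, 0, 12]
  [2, 5, 2, 0]

This is the Floyd-Warshall all-pairs shortest-path computation. For each intermediate vertex k = 0, 1, …, 3, update dist[i][j] ← min(dist[i][j], dist[i][k] + dist[k][j]). The final matrix gives, for each (i, j), the minimum total weight of any directed path from i to j (possibly empty when i = j).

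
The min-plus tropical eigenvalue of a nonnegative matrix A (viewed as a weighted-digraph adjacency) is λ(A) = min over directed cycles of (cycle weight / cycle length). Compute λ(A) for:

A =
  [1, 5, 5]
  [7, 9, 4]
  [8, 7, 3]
λ(A) = 1

Enumerate directed cycles and compute their means (weight / length). Sample:
  cycle 0 → 0: weight = 1, length = 1, mean = 1/1 ≈ 1.000
  cycle 1 → 1: weight = 9, length = 1, mean = 9/1 ≈ 9.000
  cycle 2 → 2: weight = 3, length = 1, mean = 3/1 ≈ 3.000
  cycle 0 → 1 → 0: weight = 12, length = 2, mean = 12/2 ≈ 6.000
  cycle 0 → 2 → 0: weight = 13, length = 2, mean = 13/2 ≈ 6.500
  cycle 1 → 0 → 1: weight = 12, length = 2, mean = 12/2 ≈ 6.000
Minimum mean = 1.000, attained e.g. along the cycle 0 → 0 with weight 1 and length 1. So λ(A) = 1/1 = 1.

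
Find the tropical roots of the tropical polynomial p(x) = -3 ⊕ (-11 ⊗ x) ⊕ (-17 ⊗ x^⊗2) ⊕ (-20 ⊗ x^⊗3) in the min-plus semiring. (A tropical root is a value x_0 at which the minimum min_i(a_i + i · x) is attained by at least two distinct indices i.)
Roots: {3, 6, 8}

Each tropical root is a break point of the lower envelope of the lines y = a_i + i · x (there are 4 lines, with slopes 0, 1, ..., 3). Only the lines that attain the minimum somewhere contribute to roots; other lines are dominated. Here the surviving (envelope) indices are i = 3, i = 2, i = 1, i = 0.
Intersections between consecutive envelope lines give the roots: for adjacent envelope indices i < j the intersection is x = (a_i − a_j) / (j − i). Reading off the sorted break points: {3, 6, 8}.
Verification: at each break x_0, at least two indices attain the minimum of min_i(a_i + i · x_0).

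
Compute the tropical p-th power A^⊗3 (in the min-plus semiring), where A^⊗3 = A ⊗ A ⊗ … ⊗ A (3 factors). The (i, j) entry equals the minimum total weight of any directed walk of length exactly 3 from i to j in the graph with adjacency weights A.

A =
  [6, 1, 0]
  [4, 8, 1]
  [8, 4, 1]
A^⊗3 =
  [8, 5, 2]
  [9, 6, 3]
  [9, 6, 3]

Each entry (A^⊗3)_ij equals the minimum over all length-3 walks i = v_0 → v_1 → … → v_3 = j of Σ_t A[v_t][v_{t+1}]. For example, for (i, j) = (0, 2) we minimise over 9 possible intermediate vertex sequences; the minimum is 2, attained along the walk 0 → 2 → 2 → 2.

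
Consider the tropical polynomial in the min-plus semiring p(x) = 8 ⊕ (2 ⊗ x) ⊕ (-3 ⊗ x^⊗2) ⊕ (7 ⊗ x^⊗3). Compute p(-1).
p(-1) = -5

A tropical monomial a ⊗ x^⊗i evaluates to a + i · x. Evaluating each term at x = -1:
  Term 0 contributes 8 + 0 · -1 = 8
  Term 1 contributes 2 + 1 · -1 = 1
  Term 2 contributes -3 + 2 · -1 = -5
  Term 3 contributes 7 + 3 · -1 = 4
p(-1) = ⊕ of these = min[8, 1, -5, 4] = -5.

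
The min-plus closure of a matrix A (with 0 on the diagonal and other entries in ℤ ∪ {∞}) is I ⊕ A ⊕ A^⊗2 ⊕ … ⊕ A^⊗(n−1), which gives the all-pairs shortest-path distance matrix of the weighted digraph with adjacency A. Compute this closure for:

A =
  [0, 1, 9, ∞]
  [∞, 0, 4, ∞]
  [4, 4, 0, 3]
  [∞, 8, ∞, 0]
Closure =
  [0, 1, 5, 8]
  [8, 0, 4, 7]
  [4, 4, 0, 3]
  [16, 8, 12, 0]

This is the Floyd-Warshall all-pairs shortest-path computation. For each intermediate vertex k = 0, 1, …, 3, update dist[i][j] ← min(dist[i][j], dist[i][k] + dist[k][j]). The final matrix gives, for each (i, j), the minimum total weight of any directed path from i to j (possibly empty when i = j).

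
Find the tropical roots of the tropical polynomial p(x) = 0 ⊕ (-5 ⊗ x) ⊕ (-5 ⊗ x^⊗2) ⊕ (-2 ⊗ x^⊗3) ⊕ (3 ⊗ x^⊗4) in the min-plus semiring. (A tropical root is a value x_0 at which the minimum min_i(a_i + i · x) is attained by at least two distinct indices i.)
Roots: {-5, -3, 0, 5}

Each tropical root is a break point of the lower envelope of the lines y = a_i + i · x (there are 5 lines, with slopes 0, 1, ..., 4). Only the lines that attain the minimum somewhere contribute to roots; other lines are dominated. Here the surviving (envelope) indices are i = 4, i = 3, i = 2, i = 1, i = 0.
Intersections between consecutive envelope lines give the roots: for adjacent envelope indices i < j the intersection is x = (a_i − a_j) / (j − i). Reading off the sorted break points: {-5, -3, 0, 5}.
Verification: at each break x_0, at least two indices attain the minimum of min_i(a_i + i · x_0).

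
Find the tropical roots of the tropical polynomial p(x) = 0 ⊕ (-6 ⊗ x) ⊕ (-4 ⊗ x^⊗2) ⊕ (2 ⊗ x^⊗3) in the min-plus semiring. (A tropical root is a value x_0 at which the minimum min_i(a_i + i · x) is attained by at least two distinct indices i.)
Roots: {-6, -2, 6}

Each tropical root is a break point of the lower envelope of the lines y = a_i + i · x (there are 4 lines, with slopes 0, 1, ..., 3). Only the lines that attain the minimum somewhere contribute to roots; other lines are dominated. Here the surviving (envelope) indices are i = 3, i = 2, i = 1, i = 0.
Intersections between consecutive envelope lines give the roots: for adjacent envelope indices i < j the intersection is x = (a_i − a_j) / (j − i). Reading off the sorted break points: {-6, -2, 6}.
Verification: at each break x_0, at least two indices attain the minimum of min_i(a_i + i · x_0).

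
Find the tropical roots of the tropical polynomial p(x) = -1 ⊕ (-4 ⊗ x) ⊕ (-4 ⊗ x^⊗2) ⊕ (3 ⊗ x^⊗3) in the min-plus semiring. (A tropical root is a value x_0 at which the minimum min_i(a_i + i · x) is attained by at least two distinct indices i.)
Roots: {-7, 0, 3}

Each tropical root is a break point of the lower envelope of the lines y = a_i + i · x (there are 4 lines, with slopes 0, 1, ..., 3). Only the lines that attain the minimum somewhere contribute to roots; other lines are dominated. Here the surviving (envelope) indices are i = 3, i = 2, i = 1, i = 0.
Intersections between consecutive envelope lines give the roots: for adjacent envelope indices i < j the intersection is x = (a_i − a_j) / (j − i). Reading off the sorted break points: {-7, 0, 3}.
Verification: at each break x_0, at least two indices attain the minimum of min_i(a_i + i · x_0).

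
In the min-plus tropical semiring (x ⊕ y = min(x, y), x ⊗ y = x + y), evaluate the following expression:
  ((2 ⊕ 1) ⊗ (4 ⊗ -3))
((2 ⊕ 1) ⊗ (4 ⊗ -3)) = 2

Expand innermost to outermost. Recall ⊕ takes the minimum of its arguments and ⊗ takes their sum. Working out the expression ((2 ⊕ 1) ⊗ (4 ⊗ -3)) gives 2.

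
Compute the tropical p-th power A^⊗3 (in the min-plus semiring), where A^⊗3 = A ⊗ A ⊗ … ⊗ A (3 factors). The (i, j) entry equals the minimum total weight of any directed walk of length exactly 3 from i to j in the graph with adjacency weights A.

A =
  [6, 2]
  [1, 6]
A^⊗3 =
  [9, 5]
  [4, 9]

Each entry (A^⊗3)_ij equals the minimum over all length-3 walks i = v_0 → v_1 → … → v_3 = j of Σ_t A[v_t][v_{t+1}]. For example, for (i, j) = (0, 1) we minimise over 4 possible intermediate vertex sequences; the minimum is 5, attained along the walk 0 → 1 → 0 → 1.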